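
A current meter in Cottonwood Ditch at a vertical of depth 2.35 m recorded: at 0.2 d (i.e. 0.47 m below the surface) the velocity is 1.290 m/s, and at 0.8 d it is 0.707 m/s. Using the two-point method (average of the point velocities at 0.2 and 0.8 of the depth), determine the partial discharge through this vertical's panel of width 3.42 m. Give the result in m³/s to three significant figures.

v̄ = (1.290 + 0.707) / 2 = 0.9985 m/s
q = v̄ × d × w = 0.9985 × 2.35 × 3.42 = 8.025 m³/s

8.02 m³/s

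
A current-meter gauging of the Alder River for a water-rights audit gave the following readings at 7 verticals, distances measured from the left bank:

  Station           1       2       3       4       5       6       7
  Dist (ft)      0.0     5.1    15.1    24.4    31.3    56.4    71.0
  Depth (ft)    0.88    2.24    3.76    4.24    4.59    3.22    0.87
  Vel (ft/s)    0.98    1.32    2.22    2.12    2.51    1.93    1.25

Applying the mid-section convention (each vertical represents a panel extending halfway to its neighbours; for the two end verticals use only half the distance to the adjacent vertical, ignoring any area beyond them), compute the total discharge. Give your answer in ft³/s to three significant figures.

w_1 = (5.1 − 0.0)/2 = 2.55 ft; q_1 = 0.98 × 0.88 × 2.55 = 2.199 ft³/s
w_2 = (15.1 − 0.0)/2 = 7.55 ft; q_2 = 1.32 × 2.24 × 7.55 = 22.32 ft³/s
w_3 = (24.4 − 5.1)/2 = 9.65 ft; q_3 = 2.22 × 3.76 × 9.65 = 80.55 ft³/s
w_4 = (31.3 − 15.1)/2 = 8.1 ft; q_4 = 2.12 × 4.24 × 8.1 = 72.81 ft³/s
w_5 = (56.4 − 24.4)/2 = 16 ft; q_5 = 2.51 × 4.59 × 16 = 184.3 ft³/s
w_6 = (71.0 − 31.3)/2 = 19.85 ft; q_6 = 1.93 × 3.22 × 19.85 = 123.4 ft³/s
w_7 = (71.0 − 56.4)/2 = 7.3 ft; q_7 = 1.25 × 0.87 × 7.3 = 7.939 ft³/s
Q = Σ qᵢ = 493.5 ft³/s

494 ft³/s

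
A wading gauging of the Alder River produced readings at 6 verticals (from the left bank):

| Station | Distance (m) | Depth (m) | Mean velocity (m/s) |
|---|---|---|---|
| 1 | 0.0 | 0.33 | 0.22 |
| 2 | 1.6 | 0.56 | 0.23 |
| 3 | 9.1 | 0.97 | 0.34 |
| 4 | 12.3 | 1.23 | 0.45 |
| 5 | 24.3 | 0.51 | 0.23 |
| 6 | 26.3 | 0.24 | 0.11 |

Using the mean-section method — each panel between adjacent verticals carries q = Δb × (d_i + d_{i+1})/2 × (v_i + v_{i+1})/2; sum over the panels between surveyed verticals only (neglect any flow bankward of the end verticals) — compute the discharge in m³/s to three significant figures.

Panel 1-2: Δb = 1.6 m, d̄ = (0.33+0.56)/2 = 0.445, v̄ = (0.22+0.23)/2 = 0.225 → q = 1.6×0.445×0.225 = 0.1602 m³/s
Panel 2-3: Δb = 7.5 m, d̄ = (0.56+0.97)/2 = 0.765, v̄ = (0.23+0.34)/2 = 0.285 → q = 7.5×0.765×0.285 = 1.635 m³/s
Panel 3-4: Δb = 3.2 m, d̄ = (0.97+1.23)/2 = 1.1, v̄ = (0.34+0.45)/2 = 0.395 → q = 3.2×1.1×0.395 = 1.390 m³/s
Panel 4-5: Δb = 12 m, d̄ = (1.23+0.51)/2 = 0.87, v̄ = (0.45+0.23)/2 = 0.34 → q = 12×0.87×0.34 = 3.550 m³/s
Panel 5-6: Δb = 2 m, d̄ = (0.51+0.24)/2 = 0.375, v̄ = (0.23+0.11)/2 = 0.17 → q = 2×0.375×0.17 = 0.1275 m³/s
Q = Σ q = 6.863 m³/s

6.86 m³/s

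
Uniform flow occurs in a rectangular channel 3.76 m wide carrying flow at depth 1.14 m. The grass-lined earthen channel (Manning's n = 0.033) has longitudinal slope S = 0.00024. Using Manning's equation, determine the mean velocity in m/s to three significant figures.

0.374 m/s

A = b·y = 3.76 × 1.14 = 4.286 m²
P = b + 2y = 3.76 + 2×1.14 = 6.040 m
R = A/P = 4.286/6.040 = 0.7097 m
Q = (1/n)·A·R^(2/3)·S^(1/2) = (1/0.033) × 4.286 × 0.7097^(2/3) × 0.00024^(1/2) = 1.601 m³/s
V = Q/A = 1.601/4.286 = 0.3735 m/s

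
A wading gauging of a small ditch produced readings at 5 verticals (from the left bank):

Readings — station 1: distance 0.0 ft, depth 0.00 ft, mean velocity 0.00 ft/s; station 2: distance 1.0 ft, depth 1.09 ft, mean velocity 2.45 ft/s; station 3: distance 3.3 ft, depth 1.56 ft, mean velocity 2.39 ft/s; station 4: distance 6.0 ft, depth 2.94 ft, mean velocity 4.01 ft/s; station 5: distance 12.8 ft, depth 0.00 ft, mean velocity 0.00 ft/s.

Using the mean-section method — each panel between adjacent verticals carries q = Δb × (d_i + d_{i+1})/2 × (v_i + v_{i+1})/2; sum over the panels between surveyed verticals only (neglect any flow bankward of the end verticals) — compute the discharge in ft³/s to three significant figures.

Panel 1-2: Δb = 1 ft, d̄ = (0.00+1.09)/2 = 0.545, v̄ = (0.00+2.45)/2 = 1.225 → q = 1×0.545×1.225 = 0.6676 ft³/s
Panel 2-3: Δb = 2.3 ft, d̄ = (1.09+1.56)/2 = 1.325, v̄ = (2.45+2.39)/2 = 2.42 → q = 2.3×1.325×2.42 = 7.375 ft³/s
Panel 3-4: Δb = 2.7 ft, d̄ = (1.56+2.94)/2 = 2.25, v̄ = (2.39+4.01)/2 = 3.2 → q = 2.7×2.25×3.2 = 19.44 ft³/s
Panel 4-5: Δb = 6.8 ft, d̄ = (2.94+0.00)/2 = 1.47, v̄ = (4.01+0.00)/2 = 2.005 → q = 6.8×1.47×2.005 = 20.04 ft³/s
Q = Σ q = 47.52 ft³/s

47.5 ft³/s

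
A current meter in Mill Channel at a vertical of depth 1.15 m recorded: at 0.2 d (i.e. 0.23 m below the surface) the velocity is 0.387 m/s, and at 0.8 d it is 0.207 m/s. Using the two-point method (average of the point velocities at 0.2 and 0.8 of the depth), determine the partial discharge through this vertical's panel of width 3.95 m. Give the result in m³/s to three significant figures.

v̄ = (0.387 + 0.207) / 2 = 0.2970 m/s
q = v̄ × d × w = 0.2970 × 1.15 × 3.95 = 1.349 m³/s

1.35 m³/s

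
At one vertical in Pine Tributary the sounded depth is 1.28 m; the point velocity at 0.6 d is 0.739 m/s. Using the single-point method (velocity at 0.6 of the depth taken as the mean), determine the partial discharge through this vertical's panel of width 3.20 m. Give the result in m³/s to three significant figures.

3.03 m³/s

v̄ = v₀.₆ = 0.739 m/s
q = v̄ × d × w = 0.7390 × 1.28 × 3.20 = 3.027 m³/s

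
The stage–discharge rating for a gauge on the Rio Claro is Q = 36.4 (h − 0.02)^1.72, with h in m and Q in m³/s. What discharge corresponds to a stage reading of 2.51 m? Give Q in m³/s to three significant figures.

Q = 36.4 × (2.51 − 0.02)^1.72 = 36.4 × 2.49^1.72 = 174.8 m³/s

175 m³/s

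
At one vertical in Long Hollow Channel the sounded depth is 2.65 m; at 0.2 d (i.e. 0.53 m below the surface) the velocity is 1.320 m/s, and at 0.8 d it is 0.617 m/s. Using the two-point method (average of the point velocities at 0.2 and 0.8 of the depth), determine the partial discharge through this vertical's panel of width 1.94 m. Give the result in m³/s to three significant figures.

v̄ = (1.320 + 0.617) / 2 = 0.9685 m/s
q = v̄ × d × w = 0.9685 × 2.65 × 1.94 = 4.979 m³/s

4.98 m³/s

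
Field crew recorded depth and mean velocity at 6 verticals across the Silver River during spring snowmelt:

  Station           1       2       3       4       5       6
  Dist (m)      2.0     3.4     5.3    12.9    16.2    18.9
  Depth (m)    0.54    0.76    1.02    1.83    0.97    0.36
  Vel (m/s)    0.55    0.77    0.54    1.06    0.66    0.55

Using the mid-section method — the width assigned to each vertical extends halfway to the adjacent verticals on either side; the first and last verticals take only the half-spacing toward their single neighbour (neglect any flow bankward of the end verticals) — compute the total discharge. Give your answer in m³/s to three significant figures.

16.5 m³/s

w_1 = (3.4 − 2.0)/2 = 0.7 m; q_1 = 0.55 × 0.54 × 0.7 = 0.2079 m³/s
w_2 = (5.3 − 2.0)/2 = 1.65 m; q_2 = 0.77 × 0.76 × 1.65 = 0.9656 m³/s
w_3 = (12.9 − 3.4)/2 = 4.75 m; q_3 = 0.54 × 1.02 × 4.75 = 2.616 m³/s
w_4 = (16.2 − 5.3)/2 = 5.45 m; q_4 = 1.06 × 1.83 × 5.45 = 10.57 m³/s
w_5 = (18.9 − 12.9)/2 = 3 m; q_5 = 0.66 × 0.97 × 3 = 1.921 m³/s
w_6 = (18.9 − 16.2)/2 = 1.35 m; q_6 = 0.55 × 0.36 × 1.35 = 0.2673 m³/s
Q = Σ qᵢ = 16.55 m³/s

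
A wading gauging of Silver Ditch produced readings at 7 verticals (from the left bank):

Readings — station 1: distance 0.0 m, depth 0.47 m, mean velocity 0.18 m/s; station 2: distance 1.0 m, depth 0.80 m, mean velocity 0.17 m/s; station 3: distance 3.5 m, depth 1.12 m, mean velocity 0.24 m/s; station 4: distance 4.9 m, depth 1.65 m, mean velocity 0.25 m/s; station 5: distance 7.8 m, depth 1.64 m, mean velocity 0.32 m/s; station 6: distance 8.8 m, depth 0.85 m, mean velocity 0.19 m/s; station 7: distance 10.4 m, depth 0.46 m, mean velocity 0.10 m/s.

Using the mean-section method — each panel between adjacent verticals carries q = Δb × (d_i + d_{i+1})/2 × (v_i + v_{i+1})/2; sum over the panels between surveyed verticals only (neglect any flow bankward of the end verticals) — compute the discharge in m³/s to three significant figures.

Panel 1-2: Δb = 1 m, d̄ = (0.47+0.80)/2 = 0.635, v̄ = (0.18+0.17)/2 = 0.175 → q = 1×0.635×0.175 = 0.1111 m³/s
Panel 2-3: Δb = 2.5 m, d̄ = (0.80+1.12)/2 = 0.96, v̄ = (0.17+0.24)/2 = 0.205 → q = 2.5×0.96×0.205 = 0.4920 m³/s
Panel 3-4: Δb = 1.4 m, d̄ = (1.12+1.65)/2 = 1.385, v̄ = (0.24+0.25)/2 = 0.245 → q = 1.4×1.385×0.245 = 0.4751 m³/s
Panel 4-5: Δb = 2.9 m, d̄ = (1.65+1.64)/2 = 1.645, v̄ = (0.25+0.32)/2 = 0.285 → q = 2.9×1.645×0.285 = 1.360 m³/s
Panel 5-6: Δb = 1 m, d̄ = (1.64+0.85)/2 = 1.245, v̄ = (0.32+0.19)/2 = 0.255 → q = 1×1.245×0.255 = 0.3175 m³/s
Panel 6-7: Δb = 1.6 m, d̄ = (0.85+0.46)/2 = 0.655, v̄ = (0.19+0.10)/2 = 0.145 → q = 1.6×0.655×0.145 = 0.1520 m³/s
Q = Σ q = 2.907 m³/s

2.91 m³/s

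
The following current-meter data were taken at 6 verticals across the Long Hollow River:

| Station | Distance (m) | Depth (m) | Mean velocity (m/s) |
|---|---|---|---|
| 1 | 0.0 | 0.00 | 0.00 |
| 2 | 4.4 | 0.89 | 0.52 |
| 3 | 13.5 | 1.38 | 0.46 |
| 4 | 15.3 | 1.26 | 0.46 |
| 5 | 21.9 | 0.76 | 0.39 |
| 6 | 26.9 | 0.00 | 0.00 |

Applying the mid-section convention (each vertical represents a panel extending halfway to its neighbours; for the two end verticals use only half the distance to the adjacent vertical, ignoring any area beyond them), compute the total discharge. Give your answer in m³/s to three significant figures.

10.7 m³/s

w_2 = (13.5 − 0.0)/2 = 6.75 m; q_2 = 0.52 × 0.89 × 6.75 = 3.124 m³/s
w_3 = (15.3 − 4.4)/2 = 5.45 m; q_3 = 0.46 × 1.38 × 5.45 = 3.460 m³/s
w_4 = (21.9 − 13.5)/2 = 4.2 m; q_4 = 0.46 × 1.26 × 4.2 = 2.434 m³/s
w_5 = (26.9 − 15.3)/2 = 5.8 m; q_5 = 0.39 × 0.76 × 5.8 = 1.719 m³/s
Stations 1, 6 contribute zero (depth or velocity is 0).
Q = Σ qᵢ = 10.74 m³/s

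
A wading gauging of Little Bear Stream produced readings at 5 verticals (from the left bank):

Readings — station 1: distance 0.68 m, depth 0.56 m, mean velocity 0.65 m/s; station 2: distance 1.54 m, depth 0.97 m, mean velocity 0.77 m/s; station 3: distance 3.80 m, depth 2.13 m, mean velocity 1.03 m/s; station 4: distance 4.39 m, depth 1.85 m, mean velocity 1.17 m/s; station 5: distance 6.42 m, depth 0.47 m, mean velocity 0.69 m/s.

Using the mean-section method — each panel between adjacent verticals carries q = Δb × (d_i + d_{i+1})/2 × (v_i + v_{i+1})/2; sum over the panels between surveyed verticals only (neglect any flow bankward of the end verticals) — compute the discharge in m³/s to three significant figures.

Panel 1-2: Δb = 0.86 m, d̄ = (0.56+0.97)/2 = 0.765, v̄ = (0.65+0.77)/2 = 0.71 → q = 0.86×0.765×0.71 = 0.4671 m³/s
Panel 2-3: Δb = 2.26 m, d̄ = (0.97+2.13)/2 = 1.55, v̄ = (0.77+1.03)/2 = 0.9 → q = 2.26×1.55×0.9 = 3.153 m³/s
Panel 3-4: Δb = 0.59 m, d̄ = (2.13+1.85)/2 = 1.99, v̄ = (1.03+1.17)/2 = 1.1 → q = 0.59×1.99×1.1 = 1.292 m³/s
Panel 4-5: Δb = 2.03 m, d̄ = (1.85+0.47)/2 = 1.16, v̄ = (1.17+0.69)/2 = 0.93 → q = 2.03×1.16×0.93 = 2.190 m³/s
Q = Σ q = 7.101 m³/s

7.10 m³/s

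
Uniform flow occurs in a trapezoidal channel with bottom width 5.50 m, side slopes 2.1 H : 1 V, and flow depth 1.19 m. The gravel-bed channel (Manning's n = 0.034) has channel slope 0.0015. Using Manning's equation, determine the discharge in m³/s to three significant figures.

A = (b + z·y)·y = (5.50 + 2.1×1.19)×1.19 = 9.519 m²
P = b + 2y√(1+z²) = 5.50 + 2×1.19×√(1+2.1²) = 11.04 m
R = A/P = 9.519/11.04 = 0.8625 m
Q = (1/n)·A·R^(2/3)·S^(1/2) = (1/0.034) × 9.519 × 0.8625^(2/3) × 0.0015^(1/2) = 9.825 m³/s

9.83 m³/s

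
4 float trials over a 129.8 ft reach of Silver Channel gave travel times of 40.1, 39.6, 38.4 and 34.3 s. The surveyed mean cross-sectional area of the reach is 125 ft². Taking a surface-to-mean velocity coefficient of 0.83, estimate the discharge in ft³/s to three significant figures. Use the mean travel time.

t̄ = (40.1 + 39.6 + 38.4 + 34.3) / 4 = 38.1 s
v_surface = L / t̄ = 129.8 / 38.1 = 3.407 ft/s
v_mean = 0.83 × 3.407 = 2.828 ft/s
Q = A × v_mean = 125 × 2.828 = 353.5 ft³/s

353 ft³/s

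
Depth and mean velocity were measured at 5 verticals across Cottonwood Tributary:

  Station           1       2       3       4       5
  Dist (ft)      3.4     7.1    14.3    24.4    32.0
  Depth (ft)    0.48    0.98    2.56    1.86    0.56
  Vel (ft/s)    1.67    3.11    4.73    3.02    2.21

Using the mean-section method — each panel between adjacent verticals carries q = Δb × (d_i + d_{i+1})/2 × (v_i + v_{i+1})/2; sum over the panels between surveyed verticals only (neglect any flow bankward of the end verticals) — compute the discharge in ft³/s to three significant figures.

Panel 1-2: Δb = 3.7 ft, d̄ = (0.48+0.98)/2 = 0.73, v̄ = (1.67+3.11)/2 = 2.39 → q = 3.7×0.73×2.39 = 6.455 ft³/s
Panel 2-3: Δb = 7.2 ft, d̄ = (0.98+2.56)/2 = 1.77, v̄ = (3.11+4.73)/2 = 3.92 → q = 7.2×1.77×3.92 = 49.96 ft³/s
Panel 3-4: Δb = 10.1 ft, d̄ = (2.56+1.86)/2 = 2.21, v̄ = (4.73+3.02)/2 = 3.875 → q = 10.1×2.21×3.875 = 86.49 ft³/s
Panel 4-5: Δb = 7.6 ft, d̄ = (1.86+0.56)/2 = 1.21, v̄ = (3.02+2.21)/2 = 2.615 → q = 7.6×1.21×2.615 = 24.05 ft³/s
Q = Σ q = 167.0 ft³/s

167 ft³/s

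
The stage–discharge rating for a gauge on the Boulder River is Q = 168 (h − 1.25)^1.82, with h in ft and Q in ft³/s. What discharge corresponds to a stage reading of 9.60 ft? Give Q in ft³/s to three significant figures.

Q = 168 × (9.60 − 1.25)^1.82 = 168 × 8.35^1.82 = 7994 ft³/s

7990 ft³/s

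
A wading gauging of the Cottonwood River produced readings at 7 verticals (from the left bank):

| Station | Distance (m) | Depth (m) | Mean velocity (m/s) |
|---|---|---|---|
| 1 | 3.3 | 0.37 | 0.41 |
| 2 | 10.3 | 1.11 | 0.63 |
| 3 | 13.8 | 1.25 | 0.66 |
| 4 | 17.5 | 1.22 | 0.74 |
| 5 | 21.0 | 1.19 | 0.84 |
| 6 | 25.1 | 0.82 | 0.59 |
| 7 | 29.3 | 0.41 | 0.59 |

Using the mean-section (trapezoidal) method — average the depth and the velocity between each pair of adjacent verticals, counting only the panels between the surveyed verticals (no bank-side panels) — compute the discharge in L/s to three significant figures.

Panel 1-2: Δb = 7 m, d̄ = (0.37+1.11)/2 = 0.74, v̄ = (0.41+0.63)/2 = 0.52 → q = 7×0.74×0.52 = 2.694 m³/s
Panel 2-3: Δb = 3.5 m, d̄ = (1.11+1.25)/2 = 1.18, v̄ = (0.63+0.66)/2 = 0.645 → q = 3.5×1.18×0.645 = 2.664 m³/s
Panel 3-4: Δb = 3.7 m, d̄ = (1.25+1.22)/2 = 1.235, v̄ = (0.66+0.74)/2 = 0.7 → q = 3.7×1.235×0.7 = 3.199 m³/s
Panel 4-5: Δb = 3.5 m, d̄ = (1.22+1.19)/2 = 1.205, v̄ = (0.74+0.84)/2 = 0.79 → q = 3.5×1.205×0.79 = 3.332 m³/s
Panel 5-6: Δb = 4.1 m, d̄ = (1.19+0.82)/2 = 1.005, v̄ = (0.84+0.59)/2 = 0.715 → q = 4.1×1.005×0.715 = 2.946 m³/s
Panel 6-7: Δb = 4.2 m, d̄ = (0.82+0.41)/2 = 0.615, v̄ = (0.59+0.59)/2 = 0.59 → q = 4.2×0.615×0.59 = 1.524 m³/s
Q = Σ q = 16.36 m³/s
= 16.36 × 1000 = 16360 L/s

16400 L/s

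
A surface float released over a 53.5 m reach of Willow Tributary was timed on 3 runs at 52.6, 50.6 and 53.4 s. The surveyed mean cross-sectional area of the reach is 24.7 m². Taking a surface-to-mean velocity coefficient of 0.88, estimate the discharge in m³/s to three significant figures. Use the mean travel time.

22.3 m³/s

t̄ = (52.6 + 50.6 + 53.4) / 3 = 52.2 s
v_surface = L / t̄ = 53.5 / 52.2 = 1.025 m/s
v_mean = 0.88 × 1.025 = 0.9019 m/s
Q = A × v_mean = 24.7 × 0.9019 = 22.28 m³/s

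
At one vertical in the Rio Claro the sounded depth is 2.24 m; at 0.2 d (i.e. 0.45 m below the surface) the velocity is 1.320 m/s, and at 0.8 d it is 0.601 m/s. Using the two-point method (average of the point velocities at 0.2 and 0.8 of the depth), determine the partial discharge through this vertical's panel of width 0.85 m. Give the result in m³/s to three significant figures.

1.83 m³/s

v̄ = (1.320 + 0.601) / 2 = 0.9605 m/s
q = v̄ × d × w = 0.9605 × 2.24 × 0.85 = 1.829 m³/s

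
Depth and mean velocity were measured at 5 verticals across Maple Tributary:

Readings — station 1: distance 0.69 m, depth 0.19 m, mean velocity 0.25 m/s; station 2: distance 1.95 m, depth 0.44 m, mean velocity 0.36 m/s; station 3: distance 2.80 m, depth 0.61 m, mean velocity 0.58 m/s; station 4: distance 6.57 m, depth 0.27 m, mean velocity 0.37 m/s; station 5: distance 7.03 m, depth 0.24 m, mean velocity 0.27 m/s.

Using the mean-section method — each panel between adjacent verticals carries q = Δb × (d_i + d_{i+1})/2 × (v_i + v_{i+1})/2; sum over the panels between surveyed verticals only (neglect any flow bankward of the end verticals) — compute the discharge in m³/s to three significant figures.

1.16 m³/s

Panel 1-2: Δb = 1.26 m, d̄ = (0.19+0.44)/2 = 0.315, v̄ = (0.25+0.36)/2 = 0.305 → q = 1.26×0.315×0.305 = 0.1211 m³/s
Panel 2-3: Δb = 0.85 m, d̄ = (0.44+0.61)/2 = 0.525, v̄ = (0.36+0.58)/2 = 0.47 → q = 0.85×0.525×0.47 = 0.2097 m³/s
Panel 3-4: Δb = 3.77 m, d̄ = (0.61+0.27)/2 = 0.44, v̄ = (0.58+0.37)/2 = 0.475 → q = 3.77×0.44×0.475 = 0.7879 m³/s
Panel 4-5: Δb = 0.46 m, d̄ = (0.27+0.24)/2 = 0.255, v̄ = (0.37+0.27)/2 = 0.32 → q = 0.46×0.255×0.32 = 0.03754 m³/s
Q = Σ q = 1.156 m³/s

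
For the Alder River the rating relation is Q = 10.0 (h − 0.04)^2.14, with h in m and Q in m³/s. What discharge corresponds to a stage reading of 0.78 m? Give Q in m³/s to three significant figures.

5.25 m³/s

Q = 10.0 × (0.78 − 0.04)^2.14 = 10.0 × 0.74^2.14 = 5.250 m³/s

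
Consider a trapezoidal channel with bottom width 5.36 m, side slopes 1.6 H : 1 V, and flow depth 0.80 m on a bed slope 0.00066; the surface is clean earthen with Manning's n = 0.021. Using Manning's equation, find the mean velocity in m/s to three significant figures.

0.903 m/s

A = (b + z·y)·y = (5.36 + 1.6×0.80)×0.80 = 5.312 m²
P = b + 2y√(1+z²) = 5.36 + 2×0.80×√(1+1.6²) = 8.379 m
R = A/P = 5.312/8.379 = 0.6340 m
Q = (1/n)·A·R^(2/3)·S^(1/2) = (1/0.021) × 5.312 × 0.6340^(2/3) × 0.00066^(1/2) = 4.796 m³/s
V = Q/A = 4.796/5.312 = 0.9028 m/s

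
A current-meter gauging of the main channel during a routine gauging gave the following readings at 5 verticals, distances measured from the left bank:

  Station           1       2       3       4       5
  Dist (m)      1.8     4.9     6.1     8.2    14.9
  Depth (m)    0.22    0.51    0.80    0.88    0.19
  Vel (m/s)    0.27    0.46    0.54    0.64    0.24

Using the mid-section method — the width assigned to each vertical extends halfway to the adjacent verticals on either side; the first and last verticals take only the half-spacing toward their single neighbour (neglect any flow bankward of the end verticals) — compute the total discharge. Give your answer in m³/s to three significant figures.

w_1 = (4.9 − 1.8)/2 = 1.55 m; q_1 = 0.27 × 0.22 × 1.55 = 0.09207 m³/s
w_2 = (6.1 − 1.8)/2 = 2.15 m; q_2 = 0.46 × 0.51 × 2.15 = 0.5044 m³/s
w_3 = (8.2 − 4.9)/2 = 1.65 m; q_3 = 0.54 × 0.80 × 1.65 = 0.7128 m³/s
w_4 = (14.9 − 6.1)/2 = 4.4 m; q_4 = 0.64 × 0.88 × 4.4 = 2.478 m³/s
w_5 = (14.9 − 8.2)/2 = 3.35 m; q_5 = 0.24 × 0.19 × 3.35 = 0.1528 m³/s
Q = Σ qᵢ = 3.940 m³/s

3.94 m³/s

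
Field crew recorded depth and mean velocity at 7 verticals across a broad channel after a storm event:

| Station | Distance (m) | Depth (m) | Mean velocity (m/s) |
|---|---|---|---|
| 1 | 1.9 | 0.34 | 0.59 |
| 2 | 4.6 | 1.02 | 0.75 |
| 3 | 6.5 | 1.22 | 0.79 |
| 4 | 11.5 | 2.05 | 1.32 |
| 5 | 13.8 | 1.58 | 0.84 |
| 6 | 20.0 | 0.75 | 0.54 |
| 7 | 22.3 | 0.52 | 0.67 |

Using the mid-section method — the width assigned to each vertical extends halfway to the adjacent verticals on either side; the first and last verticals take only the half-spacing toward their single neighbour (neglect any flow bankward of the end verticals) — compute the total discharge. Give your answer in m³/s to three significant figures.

w_1 = (4.6 − 1.9)/2 = 1.35 m; q_1 = 0.59 × 0.34 × 1.35 = 0.2708 m³/s
w_2 = (6.5 − 1.9)/2 = 2.3 m; q_2 = 0.75 × 1.02 × 2.3 = 1.760 m³/s
w_3 = (11.5 − 4.6)/2 = 3.45 m; q_3 = 0.79 × 1.22 × 3.45 = 3.325 m³/s
w_4 = (13.8 − 6.5)/2 = 3.65 m; q_4 = 1.32 × 2.05 × 3.65 = 9.877 m³/s
w_5 = (20.0 − 11.5)/2 = 4.25 m; q_5 = 0.84 × 1.58 × 4.25 = 5.641 m³/s
w_6 = (22.3 − 13.8)/2 = 4.25 m; q_6 = 0.54 × 0.75 × 4.25 = 1.721 m³/s
w_7 = (22.3 − 20.0)/2 = 1.15 m; q_7 = 0.67 × 0.52 × 1.15 = 0.4007 m³/s
Q = Σ qᵢ = 22.99 m³/s

23.0 m³/s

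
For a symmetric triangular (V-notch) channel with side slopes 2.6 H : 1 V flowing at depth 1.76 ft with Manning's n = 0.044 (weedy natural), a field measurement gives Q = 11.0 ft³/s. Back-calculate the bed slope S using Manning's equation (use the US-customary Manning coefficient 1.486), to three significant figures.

0.00213

A = z·y² = 2.6×1.76² = 8.054 ft²
P = 2y√(1+z²) = 2×1.76×√(1+2.6²) = 9.806 ft
R = A/P = 8.054/9.806 = 0.8213 ft
S = (Q·n / (1.486·A·R^(2/3)))² = (11.0×0.044 / (1.486×8.054×0.8770))² = 0.002126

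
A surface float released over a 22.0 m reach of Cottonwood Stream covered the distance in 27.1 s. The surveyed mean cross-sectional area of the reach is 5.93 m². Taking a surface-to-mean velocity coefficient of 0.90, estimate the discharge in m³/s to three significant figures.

v_surface = L / t̄ = 22.0 / 27.1 = 0.8118 m/s
v_mean = 0.90 × 0.8118 = 0.7306 m/s
Q = A × v_mean = 5.93 × 0.7306 = 4.333 m³/s

4.33 m³/s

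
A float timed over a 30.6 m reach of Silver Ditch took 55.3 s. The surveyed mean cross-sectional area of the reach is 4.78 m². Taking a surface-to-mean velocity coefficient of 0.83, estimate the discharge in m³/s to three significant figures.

2.20 m³/s

v_surface = L / t̄ = 30.6 / 55.3 = 0.5533 m/s
v_mean = 0.83 × 0.5533 = 0.4593 m/s
Q = A × v_mean = 4.78 × 0.4593 = 2.195 m³/s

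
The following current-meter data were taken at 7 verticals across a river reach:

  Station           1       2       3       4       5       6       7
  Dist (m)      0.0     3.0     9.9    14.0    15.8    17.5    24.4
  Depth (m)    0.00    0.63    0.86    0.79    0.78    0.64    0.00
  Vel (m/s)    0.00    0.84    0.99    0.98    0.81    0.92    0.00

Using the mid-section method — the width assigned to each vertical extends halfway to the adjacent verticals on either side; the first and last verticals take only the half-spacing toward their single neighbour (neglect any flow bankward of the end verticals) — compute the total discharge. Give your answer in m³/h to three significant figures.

w_2 = (9.9 − 0.0)/2 = 4.95 m; q_2 = 0.84 × 0.63 × 4.95 = 2.620 m³/s
w_3 = (14.0 − 3.0)/2 = 5.5 m; q_3 = 0.99 × 0.86 × 5.5 = 4.683 m³/s
w_4 = (15.8 − 9.9)/2 = 2.95 m; q_4 = 0.98 × 0.79 × 2.95 = 2.284 m³/s
w_5 = (17.5 − 14.0)/2 = 1.75 m; q_5 = 0.81 × 0.78 × 1.75 = 1.106 m³/s
w_6 = (24.4 − 15.8)/2 = 4.3 m; q_6 = 0.92 × 0.64 × 4.3 = 2.532 m³/s
Stations 1, 7 contribute zero (depth or velocity is 0).
Q = Σ qᵢ = 13.22 m³/s
= 13.22 × 3600 = 47610 m³/h

47600 m³/h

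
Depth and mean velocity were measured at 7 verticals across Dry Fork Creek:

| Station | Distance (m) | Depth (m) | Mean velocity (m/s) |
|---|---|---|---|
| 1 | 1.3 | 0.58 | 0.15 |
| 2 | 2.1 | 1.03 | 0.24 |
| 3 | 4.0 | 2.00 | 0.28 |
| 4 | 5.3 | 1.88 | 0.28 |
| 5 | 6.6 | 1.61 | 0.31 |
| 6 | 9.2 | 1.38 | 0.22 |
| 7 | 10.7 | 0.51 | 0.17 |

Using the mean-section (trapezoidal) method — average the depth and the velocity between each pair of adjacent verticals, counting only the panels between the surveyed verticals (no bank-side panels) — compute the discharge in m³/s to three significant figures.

Panel 1-2: Δb = 0.8 m, d̄ = (0.58+1.03)/2 = 0.805, v̄ = (0.15+0.24)/2 = 0.195 → q = 0.8×0.805×0.195 = 0.1256 m³/s
Panel 2-3: Δb = 1.9 m, d̄ = (1.03+2.00)/2 = 1.515, v̄ = (0.24+0.28)/2 = 0.26 → q = 1.9×1.515×0.26 = 0.7484 m³/s
Panel 3-4: Δb = 1.3 m, d̄ = (2.00+1.88)/2 = 1.94, v̄ = (0.28+0.28)/2 = 0.28 → q = 1.3×1.94×0.28 = 0.7062 m³/s
Panel 4-5: Δb = 1.3 m, d̄ = (1.88+1.61)/2 = 1.745, v̄ = (0.28+0.31)/2 = 0.295 → q = 1.3×1.745×0.295 = 0.6692 m³/s
Panel 5-6: Δb = 2.6 m, d̄ = (1.61+1.38)/2 = 1.495, v̄ = (0.31+0.22)/2 = 0.265 → q = 2.6×1.495×0.265 = 1.030 m³/s
Panel 6-7: Δb = 1.5 m, d̄ = (1.38+0.51)/2 = 0.945, v̄ = (0.22+0.17)/2 = 0.195 → q = 1.5×0.945×0.195 = 0.2764 m³/s
Q = Σ q = 3.556 m³/s

3.56 m³/s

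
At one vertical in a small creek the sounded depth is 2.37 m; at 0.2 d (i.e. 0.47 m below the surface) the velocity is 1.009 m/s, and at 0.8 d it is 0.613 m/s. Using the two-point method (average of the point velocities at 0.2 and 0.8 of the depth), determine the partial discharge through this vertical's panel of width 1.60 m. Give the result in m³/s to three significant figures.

v̄ = (1.009 + 0.613) / 2 = 0.8110 m/s
q = v̄ × d × w = 0.8110 × 2.37 × 1.60 = 3.075 m³/s

3.08 m³/s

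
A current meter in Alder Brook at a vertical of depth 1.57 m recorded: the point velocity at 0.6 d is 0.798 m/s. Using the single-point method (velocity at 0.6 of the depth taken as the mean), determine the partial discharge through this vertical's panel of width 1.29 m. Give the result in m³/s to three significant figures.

1.62 m³/s

v̄ = v₀.₆ = 0.798 m/s
q = v̄ × d × w = 0.7980 × 1.57 × 1.29 = 1.616 m³/s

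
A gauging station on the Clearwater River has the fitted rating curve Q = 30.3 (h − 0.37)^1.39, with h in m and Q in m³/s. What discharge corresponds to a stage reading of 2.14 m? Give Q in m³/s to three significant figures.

67.0 m³/s

Q = 30.3 × (2.14 − 0.37)^1.39 = 30.3 × 1.77^1.39 = 67.01 m³/s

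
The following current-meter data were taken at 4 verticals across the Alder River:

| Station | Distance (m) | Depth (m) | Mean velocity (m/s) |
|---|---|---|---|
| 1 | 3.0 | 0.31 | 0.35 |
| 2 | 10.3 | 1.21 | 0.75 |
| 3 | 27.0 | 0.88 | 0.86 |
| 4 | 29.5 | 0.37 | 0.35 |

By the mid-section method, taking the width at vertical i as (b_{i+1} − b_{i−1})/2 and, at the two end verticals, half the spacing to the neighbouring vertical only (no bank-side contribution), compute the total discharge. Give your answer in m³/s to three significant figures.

w_1 = (10.3 − 3.0)/2 = 3.65 m; q_1 = 0.35 × 0.31 × 3.65 = 0.3960 m³/s
w_2 = (27.0 − 3.0)/2 = 12 m; q_2 = 0.75 × 1.21 × 12 = 10.89 m³/s
w_3 = (29.5 − 10.3)/2 = 9.6 m; q_3 = 0.86 × 0.88 × 9.6 = 7.265 m³/s
w_4 = (29.5 − 27.0)/2 = 1.25 m; q_4 = 0.35 × 0.37 × 1.25 = 0.1619 m³/s
Q = Σ qᵢ = 18.71 m³/s

18.7 m³/s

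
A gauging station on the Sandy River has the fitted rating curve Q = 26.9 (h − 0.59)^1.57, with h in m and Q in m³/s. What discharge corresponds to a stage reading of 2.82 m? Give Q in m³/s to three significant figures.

94.8 m³/s

Q = 26.9 × (2.82 − 0.59)^1.57 = 26.9 × 2.23^1.57 = 94.75 m³/s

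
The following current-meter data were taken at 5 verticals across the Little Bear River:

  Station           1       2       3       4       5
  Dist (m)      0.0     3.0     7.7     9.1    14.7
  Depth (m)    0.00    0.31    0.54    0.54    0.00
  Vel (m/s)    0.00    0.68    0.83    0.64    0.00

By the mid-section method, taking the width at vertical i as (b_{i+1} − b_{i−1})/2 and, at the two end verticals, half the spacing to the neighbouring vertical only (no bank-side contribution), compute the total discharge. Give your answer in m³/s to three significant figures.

3.39 m³/s

w_2 = (7.7 − 0.0)/2 = 3.85 m; q_2 = 0.68 × 0.31 × 3.85 = 0.8116 m³/s
w_3 = (9.1 − 3.0)/2 = 3.05 m; q_3 = 0.83 × 0.54 × 3.05 = 1.367 m³/s
w_4 = (14.7 − 7.7)/2 = 3.5 m; q_4 = 0.64 × 0.54 × 3.5 = 1.210 m³/s
Stations 1, 5 contribute zero (depth or velocity is 0).
Q = Σ qᵢ = 3.388 m³/s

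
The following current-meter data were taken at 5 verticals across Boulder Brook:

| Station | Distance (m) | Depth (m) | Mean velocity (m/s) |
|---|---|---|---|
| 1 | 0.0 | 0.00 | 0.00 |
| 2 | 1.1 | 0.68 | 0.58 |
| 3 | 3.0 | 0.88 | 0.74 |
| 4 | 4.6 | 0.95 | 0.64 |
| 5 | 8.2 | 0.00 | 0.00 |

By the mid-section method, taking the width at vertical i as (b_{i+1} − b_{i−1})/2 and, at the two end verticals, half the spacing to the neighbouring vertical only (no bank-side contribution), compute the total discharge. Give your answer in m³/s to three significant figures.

w_2 = (3.0 − 0.0)/2 = 1.5 m; q_2 = 0.58 × 0.68 × 1.5 = 0.5916 m³/s
w_3 = (4.6 − 1.1)/2 = 1.75 m; q_3 = 0.74 × 0.88 × 1.75 = 1.140 m³/s
w_4 = (8.2 − 3.0)/2 = 2.6 m; q_4 = 0.64 × 0.95 × 2.6 = 1.581 m³/s
Stations 1, 5 contribute zero (depth or velocity is 0).
Q = Σ qᵢ = 3.312 m³/s

3.31 m³/s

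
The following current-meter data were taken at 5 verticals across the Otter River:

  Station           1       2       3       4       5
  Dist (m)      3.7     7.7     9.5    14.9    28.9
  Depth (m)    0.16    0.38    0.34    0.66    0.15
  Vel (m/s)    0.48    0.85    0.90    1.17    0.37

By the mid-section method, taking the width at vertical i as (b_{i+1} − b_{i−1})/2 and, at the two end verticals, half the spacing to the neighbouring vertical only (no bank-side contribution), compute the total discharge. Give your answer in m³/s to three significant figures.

10.1 m³/s

w_1 = (7.7 − 3.7)/2 = 2 m; q_1 = 0.48 × 0.16 × 2 = 0.1536 m³/s
w_2 = (9.5 − 3.7)/2 = 2.9 m; q_2 = 0.85 × 0.38 × 2.9 = 0.9367 m³/s
w_3 = (14.9 − 7.7)/2 = 3.6 m; q_3 = 0.90 × 0.34 × 3.6 = 1.102 m³/s
w_4 = (28.9 − 9.5)/2 = 9.7 m; q_4 = 1.17 × 0.66 × 9.7 = 7.490 m³/s
w_5 = (28.9 − 14.9)/2 = 7 m; q_5 = 0.37 × 0.15 × 7 = 0.3885 m³/s
Q = Σ qᵢ = 10.07 m³/s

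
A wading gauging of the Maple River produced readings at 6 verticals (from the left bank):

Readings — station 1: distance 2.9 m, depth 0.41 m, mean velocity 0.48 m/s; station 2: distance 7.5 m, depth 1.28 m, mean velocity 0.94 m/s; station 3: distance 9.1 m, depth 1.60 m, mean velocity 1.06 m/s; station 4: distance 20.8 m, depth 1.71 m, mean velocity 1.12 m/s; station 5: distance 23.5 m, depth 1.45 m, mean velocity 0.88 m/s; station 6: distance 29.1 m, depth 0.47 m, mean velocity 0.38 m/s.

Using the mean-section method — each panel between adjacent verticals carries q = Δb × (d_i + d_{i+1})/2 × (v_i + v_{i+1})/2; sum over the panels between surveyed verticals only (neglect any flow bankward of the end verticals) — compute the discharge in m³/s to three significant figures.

33.8 m³/s

Panel 1-2: Δb = 4.6 m, d̄ = (0.41+1.28)/2 = 0.845, v̄ = (0.48+0.94)/2 = 0.71 → q = 4.6×0.845×0.71 = 2.760 m³/s
Panel 2-3: Δb = 1.6 m, d̄ = (1.28+1.60)/2 = 1.44, v̄ = (0.94+1.06)/2 = 1 → q = 1.6×1.44×1 = 2.304 m³/s
Panel 3-4: Δb = 11.7 m, d̄ = (1.60+1.71)/2 = 1.655, v̄ = (1.06+1.12)/2 = 1.09 → q = 11.7×1.655×1.09 = 21.11 m³/s
Panel 4-5: Δb = 2.7 m, d̄ = (1.71+1.45)/2 = 1.58, v̄ = (1.12+0.88)/2 = 1 → q = 2.7×1.58×1 = 4.266 m³/s
Panel 5-6: Δb = 5.6 m, d̄ = (1.45+0.47)/2 = 0.96, v̄ = (0.88+0.38)/2 = 0.63 → q = 5.6×0.96×0.63 = 3.387 m³/s
Q = Σ q = 33.82 m³/s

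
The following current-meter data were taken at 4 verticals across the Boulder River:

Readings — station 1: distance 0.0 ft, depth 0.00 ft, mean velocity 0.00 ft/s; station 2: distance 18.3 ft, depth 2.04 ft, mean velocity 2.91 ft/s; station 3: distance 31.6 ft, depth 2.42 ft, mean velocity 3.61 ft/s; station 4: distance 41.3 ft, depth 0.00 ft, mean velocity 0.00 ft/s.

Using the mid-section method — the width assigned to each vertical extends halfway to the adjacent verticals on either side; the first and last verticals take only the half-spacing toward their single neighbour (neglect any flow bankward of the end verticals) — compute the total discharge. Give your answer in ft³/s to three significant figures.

194 ft³/s

w_2 = (31.6 − 0.0)/2 = 15.8 ft; q_2 = 2.91 × 2.04 × 15.8 = 93.80 ft³/s
w_3 = (41.3 − 18.3)/2 = 11.5 ft; q_3 = 3.61 × 2.42 × 11.5 = 100.5 ft³/s
Stations 1, 4 contribute zero (depth or velocity is 0).
Q = Σ qᵢ = 194.3 ft³/s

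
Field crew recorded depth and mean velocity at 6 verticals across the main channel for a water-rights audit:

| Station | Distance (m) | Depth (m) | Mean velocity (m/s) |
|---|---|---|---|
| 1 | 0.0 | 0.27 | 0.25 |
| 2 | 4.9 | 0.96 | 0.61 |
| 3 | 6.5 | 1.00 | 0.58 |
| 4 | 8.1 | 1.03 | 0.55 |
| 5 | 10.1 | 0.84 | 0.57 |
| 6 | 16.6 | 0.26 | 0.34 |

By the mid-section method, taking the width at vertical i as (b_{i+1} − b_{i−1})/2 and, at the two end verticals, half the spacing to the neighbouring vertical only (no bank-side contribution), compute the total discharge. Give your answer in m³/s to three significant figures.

w_1 = (4.9 − 0.0)/2 = 2.45 m; q_1 = 0.25 × 0.27 × 2.45 = 0.1654 m³/s
w_2 = (6.5 − 0.0)/2 = 3.25 m; q_2 = 0.61 × 0.96 × 3.25 = 1.903 m³/s
w_3 = (8.1 − 4.9)/2 = 1.6 m; q_3 = 0.58 × 1.00 × 1.6 = 0.9280 m³/s
w_4 = (10.1 − 6.5)/2 = 1.8 m; q_4 = 0.55 × 1.03 × 1.8 = 1.020 m³/s
w_5 = (16.6 − 8.1)/2 = 4.25 m; q_5 = 0.57 × 0.84 × 4.25 = 2.035 m³/s
w_6 = (16.6 − 10.1)/2 = 3.25 m; q_6 = 0.34 × 0.26 × 3.25 = 0.2873 m³/s
Q = Σ qᵢ = 6.338 m³/s

6.34 m³/s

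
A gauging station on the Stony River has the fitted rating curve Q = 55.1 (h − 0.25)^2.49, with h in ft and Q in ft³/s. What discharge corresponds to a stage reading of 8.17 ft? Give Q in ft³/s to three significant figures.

Q = 55.1 × (8.17 − 0.25)^2.49 = 55.1 × 7.92^2.49 = 9527 ft³/s

9530 ft³/s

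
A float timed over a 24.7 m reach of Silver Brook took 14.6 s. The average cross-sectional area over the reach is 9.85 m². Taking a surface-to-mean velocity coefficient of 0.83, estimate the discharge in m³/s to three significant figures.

v_surface = L / t̄ = 24.7 / 14.6 = 1.692 m/s
v_mean = 0.83 × 1.692 = 1.404 m/s
Q = A × v_mean = 9.85 × 1.404 = 13.83 m³/s

13.8 m³/s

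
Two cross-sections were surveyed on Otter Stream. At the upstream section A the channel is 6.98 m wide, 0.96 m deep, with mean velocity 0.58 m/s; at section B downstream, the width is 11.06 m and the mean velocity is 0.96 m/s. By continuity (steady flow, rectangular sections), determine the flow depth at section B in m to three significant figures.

0.366 m

Q = A₁V₁ = (6.98×0.96) × 0.58 = 3.886 m³/s
d₂ = Q/(b₂ V₂) = 3.886/(11.06×0.96) = 0.3660 m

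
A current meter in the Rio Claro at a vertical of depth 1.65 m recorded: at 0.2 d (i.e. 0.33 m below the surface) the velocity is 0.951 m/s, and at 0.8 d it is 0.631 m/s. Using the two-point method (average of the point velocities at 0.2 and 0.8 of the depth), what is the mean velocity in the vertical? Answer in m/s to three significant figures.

v̄ = (0.951 + 0.631) / 2 = 0.7910 m/s

0.791 m/s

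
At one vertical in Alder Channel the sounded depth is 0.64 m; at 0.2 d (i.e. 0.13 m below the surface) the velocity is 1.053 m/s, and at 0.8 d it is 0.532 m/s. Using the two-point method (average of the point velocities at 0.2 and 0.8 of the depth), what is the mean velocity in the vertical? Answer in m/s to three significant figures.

0.793 m/s

v̄ = (1.053 + 0.532) / 2 = 0.7925 m/s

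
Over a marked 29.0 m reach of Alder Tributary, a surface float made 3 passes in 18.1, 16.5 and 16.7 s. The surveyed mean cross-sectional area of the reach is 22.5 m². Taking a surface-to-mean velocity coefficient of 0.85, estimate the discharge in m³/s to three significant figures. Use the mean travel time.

t̄ = (18.1 + 16.5 + 16.7) / 3 = 17.1 s
v_surface = L / t̄ = 29.0 / 17.1 = 1.696 m/s
v_mean = 0.85 × 1.696 = 1.442 m/s
Q = A × v_mean = 22.5 × 1.442 = 32.43 m³/s

32.4 m³/s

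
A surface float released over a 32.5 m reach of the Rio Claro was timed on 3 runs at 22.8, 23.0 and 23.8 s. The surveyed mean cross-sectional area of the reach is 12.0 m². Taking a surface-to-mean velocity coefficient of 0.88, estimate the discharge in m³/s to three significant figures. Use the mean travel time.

14.8 m³/s

t̄ = (22.8 + 23.0 + 23.8) / 3 = 23.2 s
v_surface = L / t̄ = 32.5 / 23.2 = 1.401 m/s
v_mean = 0.88 × 1.401 = 1.233 m/s
Q = A × v_mean = 12.0 × 1.233 = 14.79 m³/s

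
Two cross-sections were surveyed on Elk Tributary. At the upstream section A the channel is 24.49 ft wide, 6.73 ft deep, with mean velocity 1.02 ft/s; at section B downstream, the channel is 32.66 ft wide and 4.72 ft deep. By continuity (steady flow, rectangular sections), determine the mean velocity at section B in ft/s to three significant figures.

Q = A₁V₁ = (24.49×6.73) × 1.02 = 168.1 ft³/s
A₂ = 32.66 × 4.72 = 154.2 ft²
V₂ = Q/A₂ = 168.1/154.2 = 1.091 ft/s

1.09 ft/s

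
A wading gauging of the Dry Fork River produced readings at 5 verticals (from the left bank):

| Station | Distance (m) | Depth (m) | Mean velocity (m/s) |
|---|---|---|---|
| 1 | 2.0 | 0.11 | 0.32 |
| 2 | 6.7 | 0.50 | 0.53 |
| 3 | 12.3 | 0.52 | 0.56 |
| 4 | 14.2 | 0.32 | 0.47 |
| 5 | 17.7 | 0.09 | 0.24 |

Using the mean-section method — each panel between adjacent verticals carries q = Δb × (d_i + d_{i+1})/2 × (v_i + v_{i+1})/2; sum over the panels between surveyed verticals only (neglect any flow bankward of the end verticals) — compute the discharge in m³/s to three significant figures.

2.83 m³/s

Panel 1-2: Δb = 4.7 m, d̄ = (0.11+0.50)/2 = 0.305, v̄ = (0.32+0.53)/2 = 0.425 → q = 4.7×0.305×0.425 = 0.6092 m³/s
Panel 2-3: Δb = 5.6 m, d̄ = (0.50+0.52)/2 = 0.51, v̄ = (0.53+0.56)/2 = 0.545 → q = 5.6×0.51×0.545 = 1.557 m³/s
Panel 3-4: Δb = 1.9 m, d̄ = (0.52+0.32)/2 = 0.42, v̄ = (0.56+0.47)/2 = 0.515 → q = 1.9×0.42×0.515 = 0.4110 m³/s
Panel 4-5: Δb = 3.5 m, d̄ = (0.32+0.09)/2 = 0.205, v̄ = (0.47+0.24)/2 = 0.355 → q = 3.5×0.205×0.355 = 0.2547 m³/s
Q = Σ q = 2.831 m³/s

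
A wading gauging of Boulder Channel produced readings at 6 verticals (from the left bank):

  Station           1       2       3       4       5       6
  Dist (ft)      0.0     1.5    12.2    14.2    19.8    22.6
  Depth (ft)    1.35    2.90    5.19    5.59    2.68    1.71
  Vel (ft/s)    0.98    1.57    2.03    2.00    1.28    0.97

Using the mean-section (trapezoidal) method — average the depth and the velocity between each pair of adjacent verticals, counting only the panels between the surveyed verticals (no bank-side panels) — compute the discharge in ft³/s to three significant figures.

149 ft³/s

Panel 1-2: Δb = 1.5 ft, d̄ = (1.35+2.90)/2 = 2.125, v̄ = (0.98+1.57)/2 = 1.275 → q = 1.5×2.125×1.275 = 4.064 ft³/s
Panel 2-3: Δb = 10.7 ft, d̄ = (2.90+5.19)/2 = 4.045, v̄ = (1.57+2.03)/2 = 1.8 → q = 10.7×4.045×1.8 = 77.91 ft³/s
Panel 3-4: Δb = 2 ft, d̄ = (5.19+5.59)/2 = 5.39, v̄ = (2.03+2.00)/2 = 2.015 → q = 2×5.39×2.015 = 21.72 ft³/s
Panel 4-5: Δb = 5.6 ft, d̄ = (5.59+2.68)/2 = 4.135, v̄ = (2.00+1.28)/2 = 1.64 → q = 5.6×4.135×1.64 = 37.98 ft³/s
Panel 5-6: Δb = 2.8 ft, d̄ = (2.68+1.71)/2 = 2.195, v̄ = (1.28+0.97)/2 = 1.125 → q = 2.8×2.195×1.125 = 6.914 ft³/s
Q = Σ q = 148.6 ft³/s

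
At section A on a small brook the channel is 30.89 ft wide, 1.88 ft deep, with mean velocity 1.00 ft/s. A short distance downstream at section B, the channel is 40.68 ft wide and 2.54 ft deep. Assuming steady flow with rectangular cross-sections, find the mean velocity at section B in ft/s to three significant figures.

Q = A₁V₁ = (30.89×1.88) × 1.00 = 58.07 ft³/s
A₂ = 40.68 × 2.54 = 103.3 ft²
V₂ = Q/A₂ = 58.07/103.3 = 0.5620 ft/s

0.562 ft/s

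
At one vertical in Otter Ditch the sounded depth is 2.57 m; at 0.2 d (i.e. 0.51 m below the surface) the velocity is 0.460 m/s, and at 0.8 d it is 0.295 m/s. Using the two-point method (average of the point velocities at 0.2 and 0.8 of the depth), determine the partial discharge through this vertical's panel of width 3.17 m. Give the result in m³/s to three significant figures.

v̄ = (0.460 + 0.295) / 2 = 0.3775 m/s
q = v̄ × d × w = 0.3775 × 2.57 × 3.17 = 3.075 m³/s

3.08 m³/s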